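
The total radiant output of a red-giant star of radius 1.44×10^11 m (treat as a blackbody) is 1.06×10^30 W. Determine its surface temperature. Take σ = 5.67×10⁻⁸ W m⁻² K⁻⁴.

T ≈ 2910 K

A = 4πr² = 4π × (1.44×10^11)² = 2.61×10^23 m².
From P = σAT⁴, T = (P / σA)^(1/4) = (1.06×10^30 / (5.67×10⁻⁸ × 2.61×10^23))^(1/4).
T = (7.17×10^13)^(1/4) = 2910 K.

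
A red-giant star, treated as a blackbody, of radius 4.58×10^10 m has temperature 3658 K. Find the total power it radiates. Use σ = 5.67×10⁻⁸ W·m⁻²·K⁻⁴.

A = 4πr² = 4π × (4.58×10^10)² = 2.64×10^22 m².
P = σAT⁴ = 5.67×10⁻⁸ × 2.64×10^22 × (3658)⁴ = 5.67×10⁻⁸ × 2.64×10^22 × 1.79×10^14.
P = 2.68×10^29 W.

P ≈ 2.68×10^29 W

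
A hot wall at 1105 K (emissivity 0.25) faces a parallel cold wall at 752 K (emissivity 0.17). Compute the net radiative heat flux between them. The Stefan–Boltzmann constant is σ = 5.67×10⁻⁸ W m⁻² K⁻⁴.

q ≈ 7480 W/m²

For two large parallel gray plates, q = σ(T₁⁴ − T₂⁴) / (1/ε₁ + 1/ε₂ − 1).
1/ε₁ + 1/ε₂ − 1 = 1/0.25 + 1/0.17 − 1 = 8.882.
T₁⁴ − T₂⁴ = 1.49×10^12 − 3.20×10^11 = 1.17×10^12 K⁴.
q = 5.67×10⁻⁸ × 1.17×10^12 / 8.882 = 7480 W/m².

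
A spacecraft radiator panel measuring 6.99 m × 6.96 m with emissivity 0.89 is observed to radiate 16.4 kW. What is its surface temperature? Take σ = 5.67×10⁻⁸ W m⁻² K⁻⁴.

T ≈ 286 K

A = 6.99 × 6.96 = 48.7 m².
From P = εσAT⁴, T = (P / εσA)^(1/4) = (16400 / (0.89 × 5.67×10⁻⁸ × 48.7))^(1/4).
T = (6.68×10^9)^(1/4) = 286 K.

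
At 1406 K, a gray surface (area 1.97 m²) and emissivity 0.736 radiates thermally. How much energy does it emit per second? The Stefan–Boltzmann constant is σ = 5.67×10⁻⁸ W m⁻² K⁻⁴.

P ≈ 3.21×10^5 W

P = εσAT⁴ = 0.736 × 5.67×10⁻⁸ × 1.97 × (1406)⁴ = 0.736 × 5.67×10⁻⁸ × 1.97 × 3.91×10^12.
P = 3.21×10^5 W.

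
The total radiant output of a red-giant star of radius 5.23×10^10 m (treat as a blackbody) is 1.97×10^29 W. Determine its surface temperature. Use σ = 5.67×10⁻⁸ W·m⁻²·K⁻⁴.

T ≈ 3170 K

A = 4πr² = 4π × (5.23×10^10)² = 3.44×10^22 m².
From P = σAT⁴, T = (P / σA)^(1/4) = (1.97×10^29 / (5.67×10⁻⁸ × 3.44×10^22))^(1/4).
T = (1.01×10^14)^(1/4) = 3170 K.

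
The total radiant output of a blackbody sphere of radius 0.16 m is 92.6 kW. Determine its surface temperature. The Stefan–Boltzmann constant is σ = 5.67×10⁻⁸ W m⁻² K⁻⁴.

A = 4πr² = 4π × (0.16)² = 0.322 m².
From P = σAT⁴, T = (P / σA)^(1/4) = (92600 / (5.67×10⁻⁸ × 0.322))^(1/4).
T = (5.08×10^12)^(1/4) = 1500 K.

T ≈ 1500 K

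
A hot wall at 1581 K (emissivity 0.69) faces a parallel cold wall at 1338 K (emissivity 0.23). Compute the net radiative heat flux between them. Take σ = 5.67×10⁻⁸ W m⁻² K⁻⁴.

For two large parallel gray plates, q = σ(T₁⁴ − T₂⁴) / (1/ε₁ + 1/ε₂ − 1).
1/ε₁ + 1/ε₂ − 1 = 1/0.69 + 1/0.23 − 1 = 4.797.
T₁⁴ − T₂⁴ = 6.25×10^12 − 3.20×10^12 = 3.04×10^12 K⁴.
q = 5.67×10⁻⁸ × 3.04×10^12 / 4.797 = 36000 W/m².

q ≈ 36000 W/m²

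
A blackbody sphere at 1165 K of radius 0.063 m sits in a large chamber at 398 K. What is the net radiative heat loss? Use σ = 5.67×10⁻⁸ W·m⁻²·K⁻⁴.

A = 4πr² = 4π × (0.063)² = 0.0499 m².
Q = σA(T⁴ − T_s⁴). T⁴ − T_s⁴ = (1165)⁴ − (398)⁴ = 1.84×10^12 − 2.51×10^10 = 1.82×10^12 K⁴.
Q = 5.67×10⁻⁸ × 0.0499 × 1.82×10^12 = 5140 W.

Q ≈ 5140 W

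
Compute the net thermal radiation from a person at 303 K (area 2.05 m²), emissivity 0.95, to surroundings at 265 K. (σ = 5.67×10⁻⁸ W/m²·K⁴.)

Q ≈ 386 W

Q = εσA(T⁴ − T_s⁴). T⁴ − T_s⁴ = (303)⁴ − (265)⁴ = 8.43×10^9 − 4.93×10^9 = 3.50×10^9 K⁴.
Q = 0.95 × 5.67×10⁻⁸ × 2.05 × 3.50×10^9 = 386 W.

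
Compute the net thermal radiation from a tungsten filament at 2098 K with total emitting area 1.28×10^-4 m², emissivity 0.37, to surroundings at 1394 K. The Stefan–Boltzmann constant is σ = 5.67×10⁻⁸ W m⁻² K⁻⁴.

Q ≈ 41.9 W

Q = εσA(T⁴ − T_s⁴). T⁴ − T_s⁴ = (2098)⁴ − (1394)⁴ = 1.94×10^13 − 3.78×10^12 = 1.56×10^13 K⁴.
Q = 0.37 × 5.67×10⁻⁸ × 1.28×10^-4 × 1.56×10^13 = 41.9 W.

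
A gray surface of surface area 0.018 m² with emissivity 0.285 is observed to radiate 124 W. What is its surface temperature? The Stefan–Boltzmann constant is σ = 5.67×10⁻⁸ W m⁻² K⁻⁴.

T ≈ 808 K

From P = εσAT⁴, T = (P / εσA)^(1/4) = (124 / (0.285 × 5.67×10⁻⁸ × 0.0180))^(1/4).
T = (4.26×10^11)^(1/4) = 808 K.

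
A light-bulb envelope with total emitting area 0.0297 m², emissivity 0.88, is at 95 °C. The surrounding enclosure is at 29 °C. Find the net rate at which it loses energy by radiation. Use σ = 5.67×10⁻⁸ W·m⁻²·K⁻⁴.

Q ≈ 14.9 W

Convert: 95 °C = 368 K; 29 °C = 302 K.
Q = εσA(T⁴ − T_s⁴). T⁴ − T_s⁴ = (368)⁴ − (302)⁴ = 1.83×10^10 − 8.32×10^9 = 1.00×10^10 K⁴.
Q = 0.88 × 5.67×10⁻⁸ × 0.0297 × 1.00×10^10 = 14.9 W.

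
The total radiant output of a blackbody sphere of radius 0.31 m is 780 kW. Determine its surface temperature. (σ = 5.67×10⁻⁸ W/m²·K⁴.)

T ≈ 1840 K

A = 4πr² = 4π × (0.31)² = 1.21 m².
From P = σAT⁴, T = (P / σA)^(1/4) = (7.80×10^5 / (5.67×10⁻⁸ × 1.21))^(1/4).
T = (1.14×10^13)^(1/4) = 1840 K.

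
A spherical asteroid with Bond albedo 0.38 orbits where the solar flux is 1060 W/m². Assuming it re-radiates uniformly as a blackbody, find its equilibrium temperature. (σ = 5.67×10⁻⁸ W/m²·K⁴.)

Power absorbed = (1−a)S·πR²; power emitted = 4πR²σT⁴. Equating and cancelling πR²:
T = ((1−a)S / 4σ)^(1/4) = (657 / (4 × 5.67×10⁻⁸))^(1/4) = (2.90×10^9)^(1/4).
T = 232 K.

T ≈ 232 K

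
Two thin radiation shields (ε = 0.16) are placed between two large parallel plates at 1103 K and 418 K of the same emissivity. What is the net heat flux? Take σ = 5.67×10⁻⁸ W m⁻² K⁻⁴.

Each of the 3 gaps contributes resistance (2/ε − 1) = 2/0.16 − 1 = 11.50; total = 34.50.
q = σ(T₁⁴ − T₂⁴) / 34.50 = 5.67×10⁻⁸ × 1.45×10^12 / 34.50 = 2380 W/m².

q ≈ 2380 W/m²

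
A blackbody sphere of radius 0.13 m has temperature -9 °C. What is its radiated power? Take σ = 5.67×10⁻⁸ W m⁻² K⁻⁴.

P ≈ 58.5 W

A = 4πr² = 4π × (0.13)² = 0.212 m².
-9 °C = 264 K.
P = σAT⁴ = 5.67×10⁻⁸ × 0.212 × (264)⁴ = 5.67×10⁻⁸ × 0.212 × 4.86×10^9.
P = 58.5 W.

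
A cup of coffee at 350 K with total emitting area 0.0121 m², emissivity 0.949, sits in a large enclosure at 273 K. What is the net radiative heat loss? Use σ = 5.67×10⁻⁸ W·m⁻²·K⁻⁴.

Q ≈ 6.15 W

Q = εσA(T⁴ − T_s⁴). T⁴ − T_s⁴ = (350)⁴ − (273)⁴ = 1.50×10^10 − 5.55×10^9 = 9.45×10^9 K⁴.
Q = 0.949 × 5.67×10⁻⁸ × 0.0121 × 9.45×10^9 = 6.15 W.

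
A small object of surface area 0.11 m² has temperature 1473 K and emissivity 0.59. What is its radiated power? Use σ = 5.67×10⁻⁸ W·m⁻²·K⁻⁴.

P ≈ 17300 W

P = εσAT⁴ = 0.59 × 5.67×10⁻⁸ × 0.110 × (1473)⁴ = 0.59 × 5.67×10⁻⁸ × 0.110 × 4.71×10^12.
P = 17300 W.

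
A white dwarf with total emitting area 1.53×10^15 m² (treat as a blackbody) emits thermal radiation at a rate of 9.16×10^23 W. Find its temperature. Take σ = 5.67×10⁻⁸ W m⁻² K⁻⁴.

From P = σAT⁴, T = (P / σA)^(1/4) = (9.16×10^23 / (5.67×10⁻⁸ × 1.53×10^15))^(1/4).
T = (1.06×10^16)^(1/4) = 10100 K.

T ≈ 10100 K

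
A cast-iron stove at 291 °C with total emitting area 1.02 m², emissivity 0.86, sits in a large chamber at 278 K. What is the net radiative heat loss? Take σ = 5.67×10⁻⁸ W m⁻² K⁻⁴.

Q ≈ 4740 W

Convert: 291 °C = 564 K.
Q = εσA(T⁴ − T_s⁴). T⁴ − T_s⁴ = (564)⁴ − (278)⁴ = 1.01×10^11 − 5.97×10^9 = 9.52×10^10 K⁴.
Q = 0.86 × 5.67×10⁻⁸ × 1.02 × 9.52×10^10 = 4740 W.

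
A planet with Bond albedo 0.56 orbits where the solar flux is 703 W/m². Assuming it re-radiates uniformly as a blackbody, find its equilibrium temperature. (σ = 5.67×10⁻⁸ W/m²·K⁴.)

T ≈ 192 K

Power absorbed = (1−a)S·πR²; power emitted = 4πR²σT⁴. Equating and cancelling πR²:
T = ((1−a)S / 4σ)^(1/4) = (309 / (4 × 5.67×10⁻⁸))^(1/4) = (1.36×10^9)^(1/4).
T = 192 K.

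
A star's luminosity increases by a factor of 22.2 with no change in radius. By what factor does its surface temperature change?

P ∝ T⁴ ⇒ T ∝ P^(1/4), so T scales by (22.2)^(1/4) = 2.17.

factor ≈ 2.17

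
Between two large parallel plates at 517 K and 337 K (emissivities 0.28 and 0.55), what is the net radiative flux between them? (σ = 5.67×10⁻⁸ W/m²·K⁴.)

For two large parallel gray plates, q = σ(T₁⁴ − T₂⁴) / (1/ε₁ + 1/ε₂ − 1).
1/ε₁ + 1/ε₂ − 1 = 1/0.28 + 1/0.55 − 1 = 4.390.
T₁⁴ − T₂⁴ = 7.14×10^10 − 1.29×10^10 = 5.85×10^10 K⁴.
q = 5.67×10⁻⁸ × 5.85×10^10 / 4.390 = 756 W/m².

q ≈ 756 W/m²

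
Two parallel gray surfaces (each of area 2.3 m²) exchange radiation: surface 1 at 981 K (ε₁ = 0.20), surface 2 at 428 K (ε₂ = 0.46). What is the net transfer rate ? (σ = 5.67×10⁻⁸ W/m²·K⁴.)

For two large parallel gray plates, q = σ(T₁⁴ − T₂⁴) / (1/ε₁ + 1/ε₂ − 1).
1/ε₁ + 1/ε₂ − 1 = 1/0.20 + 1/0.46 − 1 = 6.174.
T₁⁴ − T₂⁴ = 9.26×10^11 − 3.36×10^10 = 8.93×10^11 K⁴.
q = 5.67×10⁻⁸ × 8.93×10^11 / 6.174 = 8200 W/m².
Q = q·A = 8200 × 2.3 = 18900 W.

Q ≈ 18900 W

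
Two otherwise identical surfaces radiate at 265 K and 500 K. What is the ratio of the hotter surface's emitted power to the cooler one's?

ratio ≈ 12.7

P ∝ T⁴, so the ratio is (500/265)⁴ = (1.887)⁴ = 12.7.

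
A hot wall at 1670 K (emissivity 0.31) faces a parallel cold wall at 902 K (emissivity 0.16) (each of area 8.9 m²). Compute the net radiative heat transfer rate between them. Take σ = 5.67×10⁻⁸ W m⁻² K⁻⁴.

For two large parallel gray plates, q = σ(T₁⁴ − T₂⁴) / (1/ε₁ + 1/ε₂ − 1).
1/ε₁ + 1/ε₂ − 1 = 1/0.31 + 1/0.16 − 1 = 8.476.
T₁⁴ − T₂⁴ = 7.78×10^12 − 6.62×10^11 = 7.12×10^12 K⁴.
q = 5.67×10⁻⁸ × 7.12×10^12 / 8.476 = 47600 W/m².
Q = q·A = 47600 × 8.9 = 4.24×10^5 W.

Q ≈ 4.24×10^5 W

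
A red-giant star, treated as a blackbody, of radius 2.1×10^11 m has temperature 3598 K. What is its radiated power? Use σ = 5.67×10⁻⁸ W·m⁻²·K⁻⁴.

A = 4πr² = 4π × (2.1×10^11)² = 5.54×10^23 m².
P = σAT⁴ = 5.67×10⁻⁸ × 5.54×10^23 × (3598)⁴ = 5.67×10⁻⁸ × 5.54×10^23 × 1.68×10^14.
P = 5.27×10^30 W.

P ≈ 5.27×10^30 W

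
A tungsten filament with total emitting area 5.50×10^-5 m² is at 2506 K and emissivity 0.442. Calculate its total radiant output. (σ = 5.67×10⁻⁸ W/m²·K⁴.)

Stefan–Boltzmann: P = εσAT⁴ = 0.442 × 5.67×10⁻⁸ × 5.50×10^-5 × (2506)⁴ = 0.442 × 5.67×10⁻⁸ × 5.50×10^-5 × 3.94×10^13.
P = 54.4 W.

P ≈ 54.4 W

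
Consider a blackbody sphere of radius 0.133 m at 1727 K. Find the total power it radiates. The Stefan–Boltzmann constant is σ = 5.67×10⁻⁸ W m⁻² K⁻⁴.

A = 4πr² = 4π × (0.133)² = 0.222 m².
P = σAT⁴ = 5.67×10⁻⁸ × 0.222 × (1727)⁴ = 5.67×10⁻⁸ × 0.222 × 8.90×10^12.
P = 1.12×10^5 W.

P ≈ 1.12×10^5 W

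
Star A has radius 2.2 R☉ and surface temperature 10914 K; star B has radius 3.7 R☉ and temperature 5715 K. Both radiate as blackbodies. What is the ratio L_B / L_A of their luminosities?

L_B/L_A ≈ 0.213

L = 4πR²σT⁴ ∝ R²T⁴, so L_B/L_A = (3.7/2.2)² × (5715/10914)⁴ = 2.83 × 0.0752 = 0.213.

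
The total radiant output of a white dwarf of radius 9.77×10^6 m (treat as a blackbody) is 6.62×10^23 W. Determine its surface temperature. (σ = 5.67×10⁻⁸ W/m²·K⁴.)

A = 4πr² = 4π × (9.77×10^6)² = 1.20×10^15 m².
From P = σAT⁴, T = (P / σA)^(1/4) = (6.62×10^23 / (5.67×10⁻⁸ × 1.20×10^15))^(1/4).
T = (9.73×10^15)^(1/4) = 9930 K.

T ≈ 9930 K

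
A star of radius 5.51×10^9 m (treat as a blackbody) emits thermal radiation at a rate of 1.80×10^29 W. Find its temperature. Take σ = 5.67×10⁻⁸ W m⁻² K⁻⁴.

T ≈ 9550 K

A = 4πr² = 4π × (5.51×10^9)² = 3.82×10^20 m².
From P = σAT⁴, T = (P / σA)^(1/4) = (1.80×10^29 / (5.67×10⁻⁸ × 3.82×10^20))^(1/4).
T = (8.32×10^15)^(1/4) = 9550 K.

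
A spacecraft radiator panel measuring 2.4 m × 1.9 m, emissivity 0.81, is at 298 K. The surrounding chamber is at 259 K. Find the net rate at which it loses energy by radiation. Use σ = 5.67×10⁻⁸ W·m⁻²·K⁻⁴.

Q ≈ 709 W

A = 2.4 × 1.9 = 4.56 m².
Q = εσA(T⁴ − T_s⁴). T⁴ − T_s⁴ = (298)⁴ − (259)⁴ = 7.89×10^9 − 4.50×10^9 = 3.39×10^9 K⁴.
Q = 0.81 × 5.67×10⁻⁸ × 4.56 × 3.39×10^9 = 709 W.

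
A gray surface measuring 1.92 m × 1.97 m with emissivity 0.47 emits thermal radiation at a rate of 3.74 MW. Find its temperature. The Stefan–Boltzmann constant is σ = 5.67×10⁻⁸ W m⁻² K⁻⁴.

A = 1.92 × 1.97 = 3.78 m².
From P = εσAT⁴, T = (P / εσA)^(1/4) = (3.74×10^6 / (0.47 × 5.67×10⁻⁸ × 3.78))^(1/4).
T = (3.71×10^13)^(1/4) = 2470 K.

T ≈ 2470 K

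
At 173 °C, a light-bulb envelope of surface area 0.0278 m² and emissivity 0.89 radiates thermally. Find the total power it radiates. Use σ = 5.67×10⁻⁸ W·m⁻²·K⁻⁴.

P ≈ 55.5 W

173 °C = 446 K.
P = εσAT⁴ = 0.89 × 5.67×10⁻⁸ × 0.0278 × (446)⁴ = 0.89 × 5.67×10⁻⁸ × 0.0278 × 3.96×10^10.
P = 55.5 W.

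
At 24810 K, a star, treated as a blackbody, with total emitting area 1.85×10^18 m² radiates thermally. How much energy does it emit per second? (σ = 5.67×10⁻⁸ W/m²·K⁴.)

P = σAT⁴ = 5.67×10⁻⁸ × 1.85×10^18 × (24810)⁴ = 5.67×10⁻⁸ × 1.85×10^18 × 3.79×10^17.
P = 3.97×10^28 W.

P ≈ 3.97×10^28 W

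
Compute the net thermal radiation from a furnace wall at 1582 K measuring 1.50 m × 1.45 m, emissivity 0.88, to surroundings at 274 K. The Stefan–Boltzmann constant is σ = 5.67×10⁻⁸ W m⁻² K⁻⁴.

A = 1.50 × 1.45 = 2.17 m².
Q = εσA(T⁴ − T_s⁴). T⁴ − T_s⁴ = (1582)⁴ − (274)⁴ = 6.26×10^12 − 5.64×10^9 = 6.26×10^12 K⁴.
Q = 0.88 × 5.67×10⁻⁸ × 2.17 × 6.26×10^12 = 6.79×10^5 W.

Q ≈ 6.79×10^5 W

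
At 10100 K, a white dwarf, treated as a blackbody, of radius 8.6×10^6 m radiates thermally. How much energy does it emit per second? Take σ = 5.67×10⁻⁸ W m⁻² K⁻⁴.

P ≈ 5.48×10^23 W

A = 4πr² = 4π × (8.6×10^6)² = 9.29×10^14 m².
P = σAT⁴ = 5.67×10⁻⁸ × 9.29×10^14 × (10100)⁴ = 5.67×10⁻⁸ × 9.29×10^14 × 1.04×10^16.
P = 5.48×10^23 W.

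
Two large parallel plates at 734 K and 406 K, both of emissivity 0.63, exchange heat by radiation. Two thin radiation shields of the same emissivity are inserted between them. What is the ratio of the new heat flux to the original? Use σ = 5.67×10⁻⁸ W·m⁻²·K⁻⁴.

With N identical shields there are N+1 = 3 gaps in series, each with the same radiative resistance, so the flux falls to 1/(N+1) of its unshielded value.

ratio ≈ 0.333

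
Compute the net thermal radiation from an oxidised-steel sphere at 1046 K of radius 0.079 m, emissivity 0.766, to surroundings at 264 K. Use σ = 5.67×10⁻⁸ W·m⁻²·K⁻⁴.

Q ≈ 4060 W

A = 4πr² = 4π × (0.079)² = 0.0784 m².
Q = εσA(T⁴ − T_s⁴). T⁴ − T_s⁴ = (1046)⁴ − (264)⁴ = 1.20×10^12 − 4.86×10^9 = 1.19×10^12 K⁴.
Q = 0.766 × 5.67×10⁻⁸ × 0.0784 × 1.19×10^12 = 4060 W.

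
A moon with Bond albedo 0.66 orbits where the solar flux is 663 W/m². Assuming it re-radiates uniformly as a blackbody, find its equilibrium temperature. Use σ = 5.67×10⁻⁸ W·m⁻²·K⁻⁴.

T ≈ 178 K

Power absorbed = (1−a)S·πR²; power emitted = 4πR²σT⁴. Equating and cancelling πR²:
T = ((1−a)S / 4σ)^(1/4) = (225 / (4 × 5.67×10⁻⁸))^(1/4) = (9.94×10^8)^(1/4).
T = 178 K.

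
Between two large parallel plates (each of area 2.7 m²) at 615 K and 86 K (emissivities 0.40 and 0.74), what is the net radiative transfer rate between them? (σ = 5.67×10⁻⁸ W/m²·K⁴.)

For two large parallel gray plates, q = σ(T₁⁴ − T₂⁴) / (1/ε₁ + 1/ε₂ − 1).
1/ε₁ + 1/ε₂ − 1 = 1/0.40 + 1/0.74 − 1 = 2.851.
T₁⁴ − T₂⁴ = 1.43×10^11 − 5.47×10^7 = 1.43×10^11 K⁴.
q = 5.67×10⁻⁸ × 1.43×10^11 / 2.851 = 2840 W/m².
Q = q·A = 2840 × 2.7 = 7680 W.

Q ≈ 7680 W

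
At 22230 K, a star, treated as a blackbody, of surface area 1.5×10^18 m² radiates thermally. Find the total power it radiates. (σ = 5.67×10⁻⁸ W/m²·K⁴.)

P = σAT⁴ = 5.67×10⁻⁸ × 1.50×10^18 × (22230)⁴ = 5.67×10⁻⁸ × 1.50×10^18 × 2.44×10^17.
P = 2.08×10^28 W.

P ≈ 2.08×10^28 W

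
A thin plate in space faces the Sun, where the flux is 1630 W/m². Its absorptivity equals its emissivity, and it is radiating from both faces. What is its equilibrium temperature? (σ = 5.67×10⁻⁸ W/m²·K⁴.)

Absorbed flux αS = emitted flux 2εσT⁴ per unit area; with α = ε this gives T = (S/2σ)^(1/4).
T = (1630 / (2 × 5.67×10⁻⁸))^(1/4) = (1.44×10^10)^(1/4).
T = 346 K.

T ≈ 346 K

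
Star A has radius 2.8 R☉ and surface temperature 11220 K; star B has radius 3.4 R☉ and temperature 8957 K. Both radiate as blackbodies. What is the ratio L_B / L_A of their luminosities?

L = 4πR²σT⁴ ∝ R²T⁴, so L_B/L_A = (3.4/2.8)² × (8957/11220)⁴ = 1.47 × 0.406 = 0.599.

L_B/L_A ≈ 0.599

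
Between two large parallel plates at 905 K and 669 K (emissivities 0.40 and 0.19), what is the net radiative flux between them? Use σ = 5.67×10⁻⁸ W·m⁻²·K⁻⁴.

For two large parallel gray plates, q = σ(T₁⁴ − T₂⁴) / (1/ε₁ + 1/ε₂ − 1).
1/ε₁ + 1/ε₂ − 1 = 1/0.40 + 1/0.19 − 1 = 6.763.
T₁⁴ − T₂⁴ = 6.71×10^11 − 2.00×10^11 = 4.70×10^11 K⁴.
q = 5.67×10⁻⁸ × 4.70×10^11 / 6.763 = 3940 W/m².

q ≈ 3940 W/m²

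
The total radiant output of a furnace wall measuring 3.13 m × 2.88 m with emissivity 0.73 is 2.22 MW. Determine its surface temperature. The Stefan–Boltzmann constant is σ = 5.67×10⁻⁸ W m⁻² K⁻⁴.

T ≈ 1560 K

A = 3.13 × 2.88 = 9.01 m².
From P = εσAT⁴, T = (P / εσA)^(1/4) = (2.22×10^6 / (0.73 × 5.67×10⁻⁸ × 9.01))^(1/4).
T = (5.95×10^12)^(1/4) = 1560 K.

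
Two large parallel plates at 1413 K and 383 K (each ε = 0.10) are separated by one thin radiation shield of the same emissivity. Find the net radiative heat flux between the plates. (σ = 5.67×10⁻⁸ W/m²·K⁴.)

q ≈ 5920 W/m²

Each of the 2 gaps contributes resistance (2/ε − 1) = 2/0.10 − 1 = 19.00; total = 38.00.
q = σ(T₁⁴ − T₂⁴) / 38.00 = 5.67×10⁻⁸ × 3.96×10^12 / 38.00 = 5920 W/m².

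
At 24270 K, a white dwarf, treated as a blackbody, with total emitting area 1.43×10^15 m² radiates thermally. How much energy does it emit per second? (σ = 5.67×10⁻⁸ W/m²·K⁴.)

P = σAT⁴ = 5.67×10⁻⁸ × 1.43×10^15 × (24270)⁴ = 5.67×10⁻⁸ × 1.43×10^15 × 3.47×10^17.
P = 2.81×10^25 W.

P ≈ 2.81×10^25 W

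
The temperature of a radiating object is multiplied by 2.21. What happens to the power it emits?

P ∝ T⁴, so the power scales as (2.21)⁴ = 23.9.

factor ≈ 23.9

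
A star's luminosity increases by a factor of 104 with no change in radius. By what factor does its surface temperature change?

P ∝ T⁴ ⇒ T ∝ P^(1/4), so T scales by (104)^(1/4) = 3.19.

factor ≈ 3.19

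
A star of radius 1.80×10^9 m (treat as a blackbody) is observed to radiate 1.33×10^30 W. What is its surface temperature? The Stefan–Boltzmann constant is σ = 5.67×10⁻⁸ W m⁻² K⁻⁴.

A = 4πr² = 4π × (1.80×10^9)² = 4.07×10^19 m².
From P = σAT⁴, T = (P / σA)^(1/4) = (1.33×10^30 / (5.67×10⁻⁸ × 4.07×10^19))^(1/4).
T = (5.76×10^17)^(1/4) = 27600 K.

T ≈ 27600 K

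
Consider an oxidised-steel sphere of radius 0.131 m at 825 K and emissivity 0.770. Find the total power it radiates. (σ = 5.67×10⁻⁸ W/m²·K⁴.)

A = 4πr² = 4π × (0.131)² = 0.216 m².
Stefan–Boltzmann: P = εσAT⁴ = 0.770 × 5.67×10⁻⁸ × 0.216 × (825)⁴ = 0.770 × 5.67×10⁻⁸ × 0.216 × 4.63×10^11.
P = 4360 W.

P ≈ 4360 W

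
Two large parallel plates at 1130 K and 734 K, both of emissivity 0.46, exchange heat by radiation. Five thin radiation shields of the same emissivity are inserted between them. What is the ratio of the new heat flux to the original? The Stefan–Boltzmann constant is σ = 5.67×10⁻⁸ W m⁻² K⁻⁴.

ratio ≈ 0.167

With N identical shields there are N+1 = 6 gaps in series, each with the same radiative resistance, so the flux falls to 1/(N+1) of its unshielded value.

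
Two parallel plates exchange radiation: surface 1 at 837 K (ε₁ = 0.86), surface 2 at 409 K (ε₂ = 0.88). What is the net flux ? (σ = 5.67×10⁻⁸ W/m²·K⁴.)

For two large parallel gray plates, q = σ(T₁⁴ − T₂⁴) / (1/ε₁ + 1/ε₂ − 1).
1/ε₁ + 1/ε₂ − 1 = 1/0.86 + 1/0.88 − 1 = 1.299.
T₁⁴ − T₂⁴ = 4.91×10^11 − 2.80×10^10 = 4.63×10^11 K⁴.
q = 5.67×10⁻⁸ × 4.63×10^11 / 1.299 = 20200 W/m².

q ≈ 20200 W/m²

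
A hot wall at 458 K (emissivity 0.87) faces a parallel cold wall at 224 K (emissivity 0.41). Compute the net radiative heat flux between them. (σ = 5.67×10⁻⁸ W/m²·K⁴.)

For two large parallel gray plates, q = σ(T₁⁴ − T₂⁴) / (1/ε₁ + 1/ε₂ − 1).
1/ε₁ + 1/ε₂ − 1 = 1/0.87 + 1/0.41 − 1 = 2.588.
T₁⁴ − T₂⁴ = 4.40×10^10 − 2.52×10^9 = 4.15×10^10 K⁴.
q = 5.67×10⁻⁸ × 4.15×10^10 / 2.588 = 909 W/m².

q ≈ 909 W/m²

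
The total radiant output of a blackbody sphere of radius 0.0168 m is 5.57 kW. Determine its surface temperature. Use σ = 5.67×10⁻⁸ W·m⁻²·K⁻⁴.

A = 4πr² = 4π × (0.0168)² = 3.55×10^-3 m².
From P = σAT⁴, T = (P / σA)^(1/4) = (5570 / (5.67×10⁻⁸ × 3.55×10^-3))^(1/4).
T = (2.77×10^13)^(1/4) = 2290 K.

T ≈ 2290 K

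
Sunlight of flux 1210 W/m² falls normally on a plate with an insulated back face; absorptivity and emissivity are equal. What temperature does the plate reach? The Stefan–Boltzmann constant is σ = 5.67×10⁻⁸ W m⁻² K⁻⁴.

T ≈ 382 K

Absorbed flux αS = emitted flux εσT⁴ (one radiating face); with α = ε, T = (S/σ)^(1/4).
T = (1210 / 5.67×10⁻⁸)^(1/4) = (2.13×10^10)^(1/4).
T = 382 K.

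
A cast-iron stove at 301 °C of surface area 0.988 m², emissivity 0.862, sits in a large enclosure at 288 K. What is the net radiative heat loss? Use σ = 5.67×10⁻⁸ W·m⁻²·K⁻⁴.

Q ≈ 4910 W

Convert: 301 °C = 574 K.
Q = εσA(T⁴ − T_s⁴). T⁴ − T_s⁴ = (574)⁴ − (288)⁴ = 1.09×10^11 − 6.88×10^9 = 1.02×10^11 K⁴.
Q = 0.862 × 5.67×10⁻⁸ × 0.988 × 1.02×10^11 = 4910 W.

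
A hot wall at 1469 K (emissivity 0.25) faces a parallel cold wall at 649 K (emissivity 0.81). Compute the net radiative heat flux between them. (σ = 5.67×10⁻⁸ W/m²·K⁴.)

q ≈ 60000 W/m²

For two large parallel gray plates, q = σ(T₁⁴ − T₂⁴) / (1/ε₁ + 1/ε₂ − 1).
1/ε₁ + 1/ε₂ − 1 = 1/0.25 + 1/0.81 − 1 = 4.235.
T₁⁴ − T₂⁴ = 4.66×10^12 − 1.77×10^11 = 4.48×10^12 K⁴.
q = 5.67×10⁻⁸ × 4.48×10^12 / 4.235 = 60000 W/m².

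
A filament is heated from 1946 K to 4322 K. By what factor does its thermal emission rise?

P ∝ T⁴, so the ratio is (4322/1946)⁴ = (2.221)⁴ = 24.3.

ratio ≈ 24.3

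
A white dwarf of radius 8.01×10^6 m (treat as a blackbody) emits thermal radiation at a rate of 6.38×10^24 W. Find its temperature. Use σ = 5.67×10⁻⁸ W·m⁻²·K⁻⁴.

A = 4πr² = 4π × (8.01×10^6)² = 8.06×10^14 m².
From P = σAT⁴, T = (P / σA)^(1/4) = (6.38×10^24 / (5.67×10⁻⁸ × 8.06×10^14))^(1/4).
T = (1.40×10^17)^(1/4) = 19300 K.

T ≈ 19300 K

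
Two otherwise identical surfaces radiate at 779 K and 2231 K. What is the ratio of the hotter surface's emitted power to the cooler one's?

ratio ≈ 67.3

P ∝ T⁴, so the ratio is (2231/779)⁴ = (2.864)⁴ = 67.3.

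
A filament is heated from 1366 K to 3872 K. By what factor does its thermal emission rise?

ratio ≈ 64.6

P ∝ T⁴, so the ratio is (3872/1366)⁴ = (2.835)⁴ = 64.6.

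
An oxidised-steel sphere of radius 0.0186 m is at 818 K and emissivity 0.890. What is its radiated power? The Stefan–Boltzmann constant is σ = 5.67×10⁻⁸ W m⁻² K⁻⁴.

P ≈ 98.2 W

A = 4πr² = 4π × (0.0186)² = 4.35×10^-3 m².
P = εσAT⁴ = 0.890 × 5.67×10⁻⁸ × 4.35×10^-3 × (818)⁴ = 0.890 × 5.67×10⁻⁸ × 4.35×10^-3 × 4.48×10^11.
P = 98.2 W.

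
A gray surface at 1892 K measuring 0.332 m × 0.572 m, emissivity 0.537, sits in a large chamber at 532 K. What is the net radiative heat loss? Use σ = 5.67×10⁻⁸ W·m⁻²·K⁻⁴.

A = 0.332 × 0.572 = 0.190 m².
Q = εσA(T⁴ − T_s⁴). T⁴ − T_s⁴ = (1892)⁴ − (532)⁴ = 1.28×10^13 − 8.01×10^10 = 1.27×10^13 K⁴.
Q = 0.537 × 5.67×10⁻⁸ × 0.190 × 1.27×10^13 = 73600 W.

Q ≈ 73600 W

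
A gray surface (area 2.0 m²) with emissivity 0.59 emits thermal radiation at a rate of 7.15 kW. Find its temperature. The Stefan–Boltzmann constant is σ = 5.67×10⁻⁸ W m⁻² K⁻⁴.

T ≈ 572 K

From P = εσAT⁴, T = (P / εσA)^(1/4) = (7150 / (0.59 × 5.67×10⁻⁸ × 2.00))^(1/4).
T = (1.07×10^11)^(1/4) = 572 K.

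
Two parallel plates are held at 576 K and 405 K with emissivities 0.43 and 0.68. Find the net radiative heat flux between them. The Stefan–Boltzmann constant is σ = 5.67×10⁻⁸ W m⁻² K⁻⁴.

q ≈ 1690 W/m²

For two large parallel gray plates, q = σ(T₁⁴ − T₂⁴) / (1/ε₁ + 1/ε₂ − 1).
1/ε₁ + 1/ε₂ − 1 = 1/0.43 + 1/0.68 − 1 = 2.796.
T₁⁴ − T₂⁴ = 1.10×10^11 − 2.69×10^10 = 8.32×10^10 K⁴.
q = 5.67×10⁻⁸ × 8.32×10^10 / 2.796 = 1690 W/m².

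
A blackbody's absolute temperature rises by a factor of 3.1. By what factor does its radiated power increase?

P ∝ T⁴, so the power scales as (3.1)⁴ = 92.4.

factor ≈ 92.4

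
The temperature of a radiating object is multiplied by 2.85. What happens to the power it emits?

factor ≈ 66.0

P ∝ T⁴, so the power scales as (2.85)⁴ = 66.0.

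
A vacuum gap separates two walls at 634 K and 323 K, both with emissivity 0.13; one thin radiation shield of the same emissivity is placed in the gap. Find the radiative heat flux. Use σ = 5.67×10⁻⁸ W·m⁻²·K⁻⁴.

Each of the 2 gaps contributes resistance (2/ε − 1) = 2/0.13 − 1 = 14.38; total = 28.77.
q = σ(T₁⁴ − T₂⁴) / 28.77 = 5.67×10⁻⁸ × 1.51×10^11 / 28.77 = 297 W/m².

q ≈ 297 W/m²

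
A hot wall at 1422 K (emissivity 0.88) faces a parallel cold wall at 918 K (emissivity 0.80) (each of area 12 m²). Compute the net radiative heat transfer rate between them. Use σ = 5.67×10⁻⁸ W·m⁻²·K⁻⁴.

Q ≈ 1.66×10^6 W

For two large parallel gray plates, q = σ(T₁⁴ − T₂⁴) / (1/ε₁ + 1/ε₂ − 1).
1/ε₁ + 1/ε₂ − 1 = 1/0.88 + 1/0.80 − 1 = 1.386.
T₁⁴ − T₂⁴ = 4.09×10^12 − 7.10×10^11 = 3.38×10^12 K⁴.
q = 5.67×10⁻⁸ × 3.38×10^12 / 1.386 = 1.38×10^5 W/m².
Q = q·A = 1.38×10^5 × 12 = 1.66×10^6 W.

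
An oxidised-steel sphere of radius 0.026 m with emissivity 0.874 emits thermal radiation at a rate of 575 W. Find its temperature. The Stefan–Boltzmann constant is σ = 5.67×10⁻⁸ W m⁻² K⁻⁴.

A = 4πr² = 4π × (0.026)² = 8.49×10^-3 m².
From P = εσAT⁴, T = (P / εσA)^(1/4) = (575 / (0.874 × 5.67×10⁻⁸ × 8.49×10^-3))^(1/4).
T = (1.37×10^12)^(1/4) = 1080 K.

T ≈ 1080 K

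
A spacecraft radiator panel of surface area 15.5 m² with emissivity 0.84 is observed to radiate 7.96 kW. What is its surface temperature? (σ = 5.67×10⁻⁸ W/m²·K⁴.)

T ≈ 322 K

From P = εσAT⁴, T = (P / εσA)^(1/4) = (7960 / (0.84 × 5.67×10⁻⁸ × 15.5))^(1/4).
T = (1.08×10^10)^(1/4) = 322 K.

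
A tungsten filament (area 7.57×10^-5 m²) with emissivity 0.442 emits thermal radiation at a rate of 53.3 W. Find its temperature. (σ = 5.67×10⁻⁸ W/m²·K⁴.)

From P = εσAT⁴, T = (P / εσA)^(1/4) = (53.3 / (0.442 × 5.67×10⁻⁸ × 7.57×10^-5))^(1/4).
T = (2.81×10^13)^(1/4) = 2300 K.

T ≈ 2300 K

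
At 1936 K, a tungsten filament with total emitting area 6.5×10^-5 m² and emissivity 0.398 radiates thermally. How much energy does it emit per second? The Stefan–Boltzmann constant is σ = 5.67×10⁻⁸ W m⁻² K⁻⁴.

P = εσAT⁴ = 0.398 × 5.67×10⁻⁸ × 6.50×10^-5 × (1936)⁴ = 0.398 × 5.67×10⁻⁸ × 6.50×10^-5 × 1.40×10^13.
P = 20.6 W.

P ≈ 20.6 W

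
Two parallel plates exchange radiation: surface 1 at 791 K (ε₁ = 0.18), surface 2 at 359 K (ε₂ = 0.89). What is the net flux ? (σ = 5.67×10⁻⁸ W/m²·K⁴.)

For two large parallel gray plates, q = σ(T₁⁴ − T₂⁴) / (1/ε₁ + 1/ε₂ − 1).
1/ε₁ + 1/ε₂ − 1 = 1/0.18 + 1/0.89 − 1 = 5.679.
T₁⁴ − T₂⁴ = 3.91×10^11 − 1.66×10^10 = 3.75×10^11 K⁴.
q = 5.67×10⁻⁸ × 3.75×10^11 / 5.679 = 3740 W/m².

q ≈ 3740 W/m²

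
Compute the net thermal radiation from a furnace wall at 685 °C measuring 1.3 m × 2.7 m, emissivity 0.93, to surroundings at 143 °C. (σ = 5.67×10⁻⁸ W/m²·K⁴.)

A = 1.3 × 2.7 = 3.51 m².
Convert: 685 °C = 958 K; 143 °C = 416 K.
Q = εσA(T⁴ − T_s⁴). T⁴ − T_s⁴ = (958)⁴ − (416)⁴ = 8.42×10^11 − 2.99×10^10 = 8.12×10^11 K⁴.
Q = 0.93 × 5.67×10⁻⁸ × 3.51 × 8.12×10^11 = 1.50×10^5 W.

Q ≈ 1.50×10^5 W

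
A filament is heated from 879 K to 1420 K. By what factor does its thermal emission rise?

ratio ≈ 6.81

P ∝ T⁴, so the ratio is (1420/879)⁴ = (1.615)⁴ = 6.81.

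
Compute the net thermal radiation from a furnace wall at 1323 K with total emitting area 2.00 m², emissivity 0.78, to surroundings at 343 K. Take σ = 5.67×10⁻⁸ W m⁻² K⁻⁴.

Q = εσA(T⁴ − T_s⁴). T⁴ − T_s⁴ = (1323)⁴ − (343)⁴ = 3.06×10^12 − 1.38×10^10 = 3.05×10^12 K⁴.
Q = 0.78 × 5.67×10⁻⁸ × 2.00 × 3.05×10^12 = 2.70×10^5 W.

Q ≈ 2.70×10^5 W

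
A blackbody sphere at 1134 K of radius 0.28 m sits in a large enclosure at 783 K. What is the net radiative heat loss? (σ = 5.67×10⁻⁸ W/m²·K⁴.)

A = 4πr² = 4π × (0.28)² = 0.985 m².
Q = σA(T⁴ − T_s⁴). T⁴ − T_s⁴ = (1134)⁴ − (783)⁴ = 1.65×10^12 − 3.76×10^11 = 1.28×10^12 K⁴.
Q = 5.67×10⁻⁸ × 0.985 × 1.28×10^12 = 71400 W.

Q ≈ 71400 W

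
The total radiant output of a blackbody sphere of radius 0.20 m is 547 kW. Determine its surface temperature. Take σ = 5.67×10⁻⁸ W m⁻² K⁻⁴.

A = 4πr² = 4π × (0.20)² = 0.503 m².
From P = σAT⁴, T = (P / σA)^(1/4) = (5.47×10^5 / (5.67×10⁻⁸ × 0.503))^(1/4).
T = (1.92×10^13)^(1/4) = 2090 K.

T ≈ 2090 K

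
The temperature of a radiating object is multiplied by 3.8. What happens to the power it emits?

factor ≈ 209

P ∝ T⁴, so the power scales as (3.8)⁴ = 209.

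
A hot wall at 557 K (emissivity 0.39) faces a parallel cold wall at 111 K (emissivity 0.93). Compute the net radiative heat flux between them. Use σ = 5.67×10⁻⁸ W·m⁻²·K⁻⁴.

q ≈ 2060 W/m²

For two large parallel gray plates, q = σ(T₁⁴ − T₂⁴) / (1/ε₁ + 1/ε₂ − 1).
1/ε₁ + 1/ε₂ − 1 = 1/0.39 + 1/0.93 − 1 = 2.639.
T₁⁴ − T₂⁴ = 9.63×10^10 − 1.52×10^8 = 9.61×10^10 K⁴.
q = 5.67×10⁻⁸ × 9.61×10^10 / 2.639 = 2060 W/m².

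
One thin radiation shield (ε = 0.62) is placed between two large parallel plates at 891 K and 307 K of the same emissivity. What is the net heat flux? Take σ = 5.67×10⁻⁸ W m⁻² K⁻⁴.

Each of the 2 gaps contributes resistance (2/ε − 1) = 2/0.62 − 1 = 2.226; total = 4.452.
q = σ(T₁⁴ − T₂⁴) / 4.452 = 5.67×10⁻⁸ × 6.21×10^11 / 4.452 = 7910 W/m².

q ≈ 7910 W/m²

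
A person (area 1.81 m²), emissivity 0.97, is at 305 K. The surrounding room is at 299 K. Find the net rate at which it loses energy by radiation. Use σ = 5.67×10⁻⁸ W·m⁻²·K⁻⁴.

Q ≈ 65.8 W

Q = εσA(T⁴ − T_s⁴). T⁴ − T_s⁴ = (305)⁴ − (299)⁴ = 8.65×10^9 − 7.99×10^9 = 6.61×10^8 K⁴.
Q = 0.97 × 5.67×10⁻⁸ × 1.81 × 6.61×10^8 = 65.8 W.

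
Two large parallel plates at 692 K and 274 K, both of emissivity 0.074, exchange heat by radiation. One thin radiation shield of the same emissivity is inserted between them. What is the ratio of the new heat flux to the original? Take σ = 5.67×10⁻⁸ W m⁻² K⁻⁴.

ratio ≈ 0.500

With N identical shields there are N+1 = 2 gaps in series, each with the same radiative resistance, so the flux falls to 1/(N+1) of its unshielded value.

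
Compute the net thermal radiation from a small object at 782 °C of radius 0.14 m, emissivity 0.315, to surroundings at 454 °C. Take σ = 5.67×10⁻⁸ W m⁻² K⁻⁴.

A = 4πr² = 4π × (0.14)² = 0.246 m².
Convert: 782 °C = 1055 K; 454 °C = 727 K.
Q = εσA(T⁴ − T_s⁴). T⁴ − T_s⁴ = (1055)⁴ − (727)⁴ = 1.24×10^12 − 2.79×10^11 = 9.59×10^11 K⁴.
Q = 0.315 × 5.67×10⁻⁸ × 0.246 × 9.59×10^11 = 4220 W.

Q ≈ 4220 W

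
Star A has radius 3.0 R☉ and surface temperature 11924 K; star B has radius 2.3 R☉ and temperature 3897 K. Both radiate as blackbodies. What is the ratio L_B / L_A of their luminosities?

L_B/L_A ≈ 6.71×10^-3

L = 4πR²σT⁴ ∝ R²T⁴, so L_B/L_A = (2.3/3.0)² × (3897/11924)⁴ = 0.588 × 0.0114 = 6.71×10^-3.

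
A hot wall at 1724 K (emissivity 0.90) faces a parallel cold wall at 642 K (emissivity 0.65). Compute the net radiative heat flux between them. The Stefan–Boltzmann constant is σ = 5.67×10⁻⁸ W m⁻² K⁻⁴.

For two large parallel gray plates, q = σ(T₁⁴ − T₂⁴) / (1/ε₁ + 1/ε₂ − 1).
1/ε₁ + 1/ε₂ − 1 = 1/0.90 + 1/0.65 − 1 = 1.650.
T₁⁴ − T₂⁴ = 8.83×10^12 − 1.70×10^11 = 8.66×10^12 K⁴.
q = 5.67×10⁻⁸ × 8.66×10^12 / 1.650 = 2.98×10^5 W/m².

q ≈ 2.98×10^5 W/m²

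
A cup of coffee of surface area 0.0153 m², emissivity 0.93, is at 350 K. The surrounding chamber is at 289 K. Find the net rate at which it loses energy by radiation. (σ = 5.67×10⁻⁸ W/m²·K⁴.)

Q ≈ 6.48 W

Q = εσA(T⁴ − T_s⁴). T⁴ − T_s⁴ = (350)⁴ − (289)⁴ = 1.50×10^10 − 6.98×10^9 = 8.03×10^9 K⁴.
Q = 0.93 × 5.67×10⁻⁸ × 0.0153 × 8.03×10^9 = 6.48 W.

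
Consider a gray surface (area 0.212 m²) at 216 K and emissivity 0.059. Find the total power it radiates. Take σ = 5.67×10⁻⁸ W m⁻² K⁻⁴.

P ≈ 1.54 W

Stefan–Boltzmann: P = εσAT⁴ = 0.059 × 5.67×10⁻⁸ × 0.212 × (216)⁴ = 0.059 × 5.67×10⁻⁸ × 0.212 × 2.18×10^9.
P = 1.54 W.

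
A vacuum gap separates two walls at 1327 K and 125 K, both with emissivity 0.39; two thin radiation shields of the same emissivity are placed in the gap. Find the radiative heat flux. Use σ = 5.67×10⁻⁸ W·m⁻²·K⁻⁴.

q ≈ 14200 W/m²

Each of the 3 gaps contributes resistance (2/ε − 1) = 2/0.39 − 1 = 4.128; total = 12.38.
q = σ(T₁⁴ − T₂⁴) / 12.38 = 5.67×10⁻⁸ × 3.10×10^12 / 12.38 = 14200 W/m².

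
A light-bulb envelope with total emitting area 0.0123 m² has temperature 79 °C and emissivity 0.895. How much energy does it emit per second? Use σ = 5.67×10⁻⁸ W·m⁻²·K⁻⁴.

79 °C = 352 K.
P = εσAT⁴ = 0.895 × 5.67×10⁻⁸ × 0.0123 × (352)⁴ = 0.895 × 5.67×10⁻⁸ × 0.0123 × 1.54×10^10.
P = 9.58 W.

P ≈ 9.58 W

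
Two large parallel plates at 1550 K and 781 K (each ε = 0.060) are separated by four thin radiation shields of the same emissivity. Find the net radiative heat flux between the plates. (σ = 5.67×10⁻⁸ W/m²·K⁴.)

q ≈ 1890 W/m²

Each of the 5 gaps contributes resistance (2/ε − 1) = 2/0.060 − 1 = 32.33; total = 161.7.
q = σ(T₁⁴ − T₂⁴) / 161.7 = 5.67×10⁻⁸ × 5.40×10^12 / 161.7 = 1890 W/m².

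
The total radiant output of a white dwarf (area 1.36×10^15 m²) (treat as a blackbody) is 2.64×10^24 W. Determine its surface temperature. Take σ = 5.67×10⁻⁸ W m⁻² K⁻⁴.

From P = σAT⁴, T = (P / σA)^(1/4) = (2.64×10^24 / (5.67×10⁻⁸ × 1.36×10^15))^(1/4).
T = (3.42×10^16)^(1/4) = 13600 K.

T ≈ 13600 K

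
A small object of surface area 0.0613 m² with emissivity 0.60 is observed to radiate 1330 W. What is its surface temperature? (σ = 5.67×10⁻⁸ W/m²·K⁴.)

T ≈ 894 K

From P = εσAT⁴, T = (P / εσA)^(1/4) = (1330 / (0.60 × 5.67×10⁻⁸ × 0.0613))^(1/4).
T = (6.38×10^11)^(1/4) = 894 K.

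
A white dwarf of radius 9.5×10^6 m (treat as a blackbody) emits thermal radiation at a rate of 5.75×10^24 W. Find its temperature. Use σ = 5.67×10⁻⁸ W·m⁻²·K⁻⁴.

A = 4πr² = 4π × (9.5×10^6)² = 1.13×10^15 m².
From P = σAT⁴, T = (P / σA)^(1/4) = (5.75×10^24 / (5.67×10⁻⁸ × 1.13×10^15))^(1/4).
T = (8.94×10^16)^(1/4) = 17300 K.

T ≈ 17300 K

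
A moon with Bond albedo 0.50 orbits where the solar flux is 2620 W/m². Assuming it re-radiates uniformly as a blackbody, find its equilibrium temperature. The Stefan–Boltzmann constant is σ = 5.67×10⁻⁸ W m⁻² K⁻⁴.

Power absorbed = (1−a)S·πR²; power emitted = 4πR²σT⁴. Equating and cancelling πR²:
T = ((1−a)S / 4σ)^(1/4) = (1310 / (4 × 5.67×10⁻⁸))^(1/4) = (5.78×10^9)^(1/4).
T = 276 K.

T ≈ 276 K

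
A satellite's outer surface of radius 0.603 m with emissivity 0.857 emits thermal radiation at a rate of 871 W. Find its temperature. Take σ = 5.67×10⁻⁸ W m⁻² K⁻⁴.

T ≈ 250 K

A = 4πr² = 4π × (0.603)² = 4.57 m².
From P = εσAT⁴, T = (P / εσA)^(1/4) = (871 / (0.857 × 5.67×10⁻⁸ × 4.57))^(1/4).
T = (3.92×10^9)^(1/4) = 250 K.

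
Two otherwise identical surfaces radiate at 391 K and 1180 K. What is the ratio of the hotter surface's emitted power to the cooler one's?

ratio ≈ 83.0

P ∝ T⁴, so the ratio is (1180/391)⁴ = (3.018)⁴ = 83.0.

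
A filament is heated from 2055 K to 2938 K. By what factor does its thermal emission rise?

ratio ≈ 4.18

P ∝ T⁴, so the ratio is (2938/2055)⁴ = (1.430)⁴ = 4.18.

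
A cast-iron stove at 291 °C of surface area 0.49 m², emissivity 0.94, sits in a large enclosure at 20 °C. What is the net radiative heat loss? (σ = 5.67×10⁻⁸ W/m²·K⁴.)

Q ≈ 2450 W

Convert: 291 °C = 564 K; 20 °C = 293 K.
Q = εσA(T⁴ − T_s⁴). T⁴ − T_s⁴ = (564)⁴ − (293)⁴ = 1.01×10^11 − 7.37×10^9 = 9.38×10^10 K⁴.
Q = 0.94 × 5.67×10⁻⁸ × 0.490 × 9.38×10^10 = 2450 W.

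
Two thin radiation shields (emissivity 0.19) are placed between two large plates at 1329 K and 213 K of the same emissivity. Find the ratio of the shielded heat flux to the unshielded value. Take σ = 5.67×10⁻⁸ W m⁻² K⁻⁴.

ratio ≈ 0.333

With N identical shields there are N+1 = 3 gaps in series, each with the same radiative resistance, so the flux falls to 1/(N+1) of its unshielded value.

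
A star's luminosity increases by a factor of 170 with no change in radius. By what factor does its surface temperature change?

factor ≈ 3.61

P ∝ T⁴ ⇒ T ∝ P^(1/4), so T scales by (170)^(1/4) = 3.61.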